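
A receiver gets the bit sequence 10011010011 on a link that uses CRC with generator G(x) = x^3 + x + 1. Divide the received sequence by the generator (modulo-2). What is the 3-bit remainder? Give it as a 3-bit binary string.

010

Modulo-2 division of 10011010011 by 1011:
  pos 0: 1001 XOR 1011 = 0010
  pos 2: 1010 XOR 1011 = 0001
  pos 5: 1100 XOR 1011 = 0111
  pos 6: 1111 XOR 1011 = 0100
  pos 7: 1001 XOR 1011 = 0010
Remainder = 010 (nonzero — an error is detected).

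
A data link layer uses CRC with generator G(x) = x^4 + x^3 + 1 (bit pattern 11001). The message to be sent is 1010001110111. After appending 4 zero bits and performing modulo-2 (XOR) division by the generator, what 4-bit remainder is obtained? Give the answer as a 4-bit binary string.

0010

Append 4 zeros: 10100011101110000. Divide by 11001 (XOR where the leading bit is 1):
  pos 0: 10100 XOR 11001 = 01101
  pos 1: 11010 XOR 11001 = 00011
  pos 4: 11111 XOR 11001 = 00110
  pos 6: 11001 XOR 11001 = 00000
  pos 11: 11000 XOR 11001 = 00001
Remainder (last 4 bits) = 0010. This is the CRC / FCS.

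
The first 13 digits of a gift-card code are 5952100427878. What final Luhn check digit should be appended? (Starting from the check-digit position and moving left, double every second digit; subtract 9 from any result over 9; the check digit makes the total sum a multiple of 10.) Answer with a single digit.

9

Partial digits right→left: 8 7 8 7 2 4 0 0 1 2 5 9 5
Double every second digit counting from the check-digit position (so the 1st, 3rd, 5th, ... of the partial from the right).
  doubled (with −9 where >9): 7 7 4 0 2 1 1 → sum 22
  kept as-is: 7 7 4 0 2 9 → sum 29
Total = 22 + 29 = 51.
Check digit = (10 − (51 mod 10)) mod 10 = 9.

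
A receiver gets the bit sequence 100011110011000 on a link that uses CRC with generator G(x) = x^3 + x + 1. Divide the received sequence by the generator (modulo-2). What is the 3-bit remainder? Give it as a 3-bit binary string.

000

Modulo-2 division of 100011110011000 by 1011:
  pos 0: 1000 XOR 1011 = 0011
  pos 2: 1111 XOR 1011 = 0100
  pos 3: 1001 XOR 1011 = 0010
  pos 5: 1010 XOR 1011 = 0001
  pos 8: 1011 XOR 1011 = 0000
Remainder = 000 (zero — the frame passes the CRC check).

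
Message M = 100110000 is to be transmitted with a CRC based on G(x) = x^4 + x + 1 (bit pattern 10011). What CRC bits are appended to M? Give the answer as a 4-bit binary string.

0000

Append 4 zeros: 1001100000000. Divide by 10011 (XOR where the leading bit is 1):
  pos 0: 10011 XOR 10011 = 00000
Remainder (last 4 bits) = 0000. This is the CRC / FCS.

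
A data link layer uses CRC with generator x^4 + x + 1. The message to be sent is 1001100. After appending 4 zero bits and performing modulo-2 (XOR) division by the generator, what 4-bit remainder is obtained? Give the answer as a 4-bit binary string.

Append 4 zeros: 10011000000. Divide by 10011 (XOR where the leading bit is 1):
  pos 0: 10011 XOR 10011 = 00000
Remainder (last 4 bits) = 0000. This is the CRC / FCS.

0000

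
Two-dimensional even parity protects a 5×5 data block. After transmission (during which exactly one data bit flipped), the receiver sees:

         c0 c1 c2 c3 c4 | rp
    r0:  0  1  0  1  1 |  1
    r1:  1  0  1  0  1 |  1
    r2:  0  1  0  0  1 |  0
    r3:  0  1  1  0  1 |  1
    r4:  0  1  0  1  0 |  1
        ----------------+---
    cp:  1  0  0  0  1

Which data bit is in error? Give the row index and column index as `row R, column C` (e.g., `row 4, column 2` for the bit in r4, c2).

row 4, column 4

Recompute each row's even parity and compare to rp:
  r0: data parity 1, sent rp 1 → ok
  r1: data parity 1, sent rp 1 → ok
  r2: data parity 0, sent rp 0 → ok
  r3: data parity 1, sent rp 1 → ok
  r4: data parity 0, sent rp 1 → mismatch
Recompute each column's even parity and compare to cp:
  c0: data parity 1, sent cp 1 → ok
  c1: data parity 0, sent cp 0 → ok
  c2: data parity 0, sent cp 0 → ok
  c3: data parity 0, sent cp 0 → ok
  c4: data parity 0, sent cp 1 → mismatch
Exactly one row (r4) and one column (c4) fail → the flipped bit is at their intersection.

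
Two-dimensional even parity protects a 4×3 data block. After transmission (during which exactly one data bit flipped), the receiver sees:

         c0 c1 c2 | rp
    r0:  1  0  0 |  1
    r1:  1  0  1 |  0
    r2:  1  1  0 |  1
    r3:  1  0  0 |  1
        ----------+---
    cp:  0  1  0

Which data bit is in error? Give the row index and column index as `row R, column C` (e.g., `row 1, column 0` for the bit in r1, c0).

row 2, column 2

Recompute each row's even parity and compare to rp:
  r0: data parity 1, sent rp 1 → ok
  r1: data parity 0, sent rp 0 → ok
  r2: data parity 0, sent rp 1 → mismatch
  r3: data parity 1, sent rp 1 → ok
Recompute each column's even parity and compare to cp:
  c0: data parity 0, sent cp 0 → ok
  c1: data parity 1, sent cp 1 → ok
  c2: data parity 1, sent cp 0 → mismatch
Exactly one row (r2) and one column (c2) fail → the flipped bit is at their intersection.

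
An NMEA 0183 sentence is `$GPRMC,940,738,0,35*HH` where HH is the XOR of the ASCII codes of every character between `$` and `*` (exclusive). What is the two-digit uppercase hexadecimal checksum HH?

XOR the ASCII codes of the payload characters:
  'G' = 0x47 → acc = 0x47
  'P' = 0x50 → acc = 0x17
  'R' = 0x52 → acc = 0x45
  'M' = 0x4D → acc = 0x08
  'C' = 0x43 → acc = 0x4B
  ',' = 0x2C → acc = 0x67
  '9' = 0x39 → acc = 0x5E
  '4' = 0x34 → acc = 0x6A
  '0' = 0x30 → acc = 0x5A
  ',' = 0x2C → acc = 0x76
  '7' = 0x37 → acc = 0x41
  '3' = 0x33 → acc = 0x72
  '8' = 0x38 → acc = 0x4A
  ',' = 0x2C → acc = 0x66
  '0' = 0x30 → acc = 0x56
  ',' = 0x2C → acc = 0x7A
  '3' = 0x33 → acc = 0x49
  '5' = 0x35 → acc = 0x7C
Checksum = 0x7C.

7C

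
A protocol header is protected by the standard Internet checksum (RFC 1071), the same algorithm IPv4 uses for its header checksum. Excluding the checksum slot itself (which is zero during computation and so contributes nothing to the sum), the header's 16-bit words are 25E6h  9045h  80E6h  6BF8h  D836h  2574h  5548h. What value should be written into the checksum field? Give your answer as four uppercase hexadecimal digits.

0A02

One's-complement addition (fold any carry out of bit 15 back into bit 0):
  0x25E6 + 0x9045 = 0x0B62B
  0xB62B + 0x80E6 = 0x13711 → wrap carry → 0x3712
  0x3712 + 0x6BF8 = 0x0A30A
  0xA30A + 0xD836 = 0x17B40 → wrap carry → 0x7B41
  0x7B41 + 0x2574 = 0x0A0B5
  0xA0B5 + 0x5548 = 0x0F5FD
One's-complement sum = 0xF5FD.
Checksum = ~0xF5FD & 0xFFFF = 0x0A02.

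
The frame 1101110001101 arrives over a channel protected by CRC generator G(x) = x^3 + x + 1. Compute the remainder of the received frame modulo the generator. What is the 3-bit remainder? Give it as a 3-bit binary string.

000

Modulo-2 division of 1101110001101 by 1011:
  pos 0: 1101 XOR 1011 = 0110
  pos 1: 1101 XOR 1011 = 0110
  pos 2: 1101 XOR 1011 = 0110
  pos 3: 1100 XOR 1011 = 0111
  pos 4: 1110 XOR 1011 = 0101
  pos 5: 1010 XOR 1011 = 0001
  pos 8: 1110 XOR 1011 = 0101
  pos 9: 1011 XOR 1011 = 0000
Remainder = 000 (zero — the frame passes the CRC check).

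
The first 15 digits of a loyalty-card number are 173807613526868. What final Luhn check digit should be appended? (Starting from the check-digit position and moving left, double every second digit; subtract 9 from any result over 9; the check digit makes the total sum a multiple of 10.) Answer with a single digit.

5

Partial digits right→left: 8 6 8 6 2 5 3 1 6 7 0 8 3 7 1
Double every second digit counting from the check-digit position (so the 1st, 3rd, 5th, ... of the partial from the right).
  doubled (with −9 where >9): 7 7 4 6 3 0 6 2 → sum 35
  kept as-is: 6 6 5 1 7 8 7 → sum 40
Total = 35 + 40 = 75.
Check digit = (10 − (75 mod 10)) mod 10 = 5.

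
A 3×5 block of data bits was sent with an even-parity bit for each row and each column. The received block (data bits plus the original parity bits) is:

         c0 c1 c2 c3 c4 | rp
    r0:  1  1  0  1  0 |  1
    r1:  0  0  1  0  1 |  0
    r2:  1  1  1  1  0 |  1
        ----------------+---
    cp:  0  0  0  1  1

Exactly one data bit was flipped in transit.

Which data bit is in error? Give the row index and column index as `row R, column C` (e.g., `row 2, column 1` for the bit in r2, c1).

row 2, column 3

Recompute each row's even parity and compare to rp:
  r0: data parity 1, sent rp 1 → ok
  r1: data parity 0, sent rp 0 → ok
  r2: data parity 0, sent rp 1 → mismatch
Recompute each column's even parity and compare to cp:
  c0: data parity 0, sent cp 0 → ok
  c1: data parity 0, sent cp 0 → ok
  c2: data parity 0, sent cp 0 → ok
  c3: data parity 0, sent cp 1 → mismatch
  c4: data parity 1, sent cp 1 → ok
Exactly one row (r2) and one column (c3) fail → the flipped bit is at their intersection.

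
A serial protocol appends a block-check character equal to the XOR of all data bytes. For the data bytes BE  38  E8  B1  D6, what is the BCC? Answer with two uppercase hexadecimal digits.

XOR the bytes together:
  start with 0xBE
  0xBE ⊕ 0x38 = 0x86
  0x86 ⊕ 0xE8 = 0x6E
  0x6E ⊕ 0xB1 = 0xDF
  0xDF ⊕ 0xD6 = 0x09

09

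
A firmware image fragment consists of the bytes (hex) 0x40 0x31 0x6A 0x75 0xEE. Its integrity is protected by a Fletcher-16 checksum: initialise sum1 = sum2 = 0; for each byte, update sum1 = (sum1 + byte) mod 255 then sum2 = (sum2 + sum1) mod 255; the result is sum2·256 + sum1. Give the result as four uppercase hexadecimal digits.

1F40

Running sums (mod 255):
  after byte 0 (0x40): sum1=64, sum2=64
  after byte 1 (0x31): sum1=113, sum2=177
  after byte 2 (0x6A): sum1=219, sum2=141
  after byte 3 (0x75): sum1=81, sum2=222
  after byte 4 (0xEE): sum1=64, sum2=31
Checksum = sum2·256 + sum1 = 31·256 + 64 = 8000 = 0x1F40.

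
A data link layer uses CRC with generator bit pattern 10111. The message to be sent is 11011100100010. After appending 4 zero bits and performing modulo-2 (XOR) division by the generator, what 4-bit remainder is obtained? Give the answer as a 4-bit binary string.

0010

Append 4 zeros: 110111001000100000. Divide by 10111 (XOR where the leading bit is 1):
  pos 0: 11011 XOR 10111 = 01100
  pos 1: 11001 XOR 10111 = 01110
  pos 2: 11100 XOR 10111 = 01011
  pos 3: 10110 XOR 10111 = 00001
  pos 7: 11000 XOR 10111 = 01111
  pos 8: 11111 XOR 10111 = 01000
  pos 9: 10000 XOR 10111 = 00111
  pos 11: 11100 XOR 10111 = 01011
  pos 12: 10110 XOR 10111 = 00001
Remainder (last 4 bits) = 0010. This is the CRC / FCS.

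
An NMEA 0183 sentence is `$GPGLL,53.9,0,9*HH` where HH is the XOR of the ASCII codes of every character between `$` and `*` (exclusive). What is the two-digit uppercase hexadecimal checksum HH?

XOR the ASCII codes of the payload characters:
  'G' = 0x47 → acc = 0x47
  'P' = 0x50 → acc = 0x17
  'G' = 0x47 → acc = 0x50
  'L' = 0x4C → acc = 0x1C
  'L' = 0x4C → acc = 0x50
  ',' = 0x2C → acc = 0x7C
  '5' = 0x35 → acc = 0x49
  '3' = 0x33 → acc = 0x7A
  '.' = 0x2E → acc = 0x54
  '9' = 0x39 → acc = 0x6D
  ',' = 0x2C → acc = 0x41
  '0' = 0x30 → acc = 0x71
  ',' = 0x2C → acc = 0x5D
  '9' = 0x39 → acc = 0x64
Checksum = 0x64.

64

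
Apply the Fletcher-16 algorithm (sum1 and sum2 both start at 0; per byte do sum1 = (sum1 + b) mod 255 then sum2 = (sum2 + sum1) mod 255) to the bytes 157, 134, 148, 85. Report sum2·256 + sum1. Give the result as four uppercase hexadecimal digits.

Running sums (mod 255):
  after byte 0 (157): sum1=157, sum2=157
  after byte 1 (134): sum1=36, sum2=193
  after byte 2 (148): sum1=184, sum2=122
  after byte 3 (85): sum1=14, sum2=136
Checksum = sum2·256 + sum1 = 136·256 + 14 = 34830 = 0x880E.

880E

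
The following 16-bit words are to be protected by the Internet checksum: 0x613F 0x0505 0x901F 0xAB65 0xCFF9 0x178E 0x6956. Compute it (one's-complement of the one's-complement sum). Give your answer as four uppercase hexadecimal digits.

0D58

One's-complement addition (fold any carry out of bit 15 back into bit 0):
  0x613F + 0x0505 = 0x06644
  0x6644 + 0x901F = 0x0F663
  0xF663 + 0xAB65 = 0x1A1C8 → wrap carry → 0xA1C9
  0xA1C9 + 0xCFF9 = 0x171C2 → wrap carry → 0x71C3
  0x71C3 + 0x178E = 0x08951
  0x8951 + 0x6956 = 0x0F2A7
One's-complement sum = 0xF2A7.
Checksum = ~0xF2A7 & 0xFFFF = 0x0D58.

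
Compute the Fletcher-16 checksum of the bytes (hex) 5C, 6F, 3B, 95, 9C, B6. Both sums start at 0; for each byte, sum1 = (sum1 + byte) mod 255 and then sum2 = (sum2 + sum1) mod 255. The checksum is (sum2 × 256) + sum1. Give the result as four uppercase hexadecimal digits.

F4EF

Running sums (mod 255):
  after byte 0 (5C): sum1=92, sum2=92
  after byte 1 (6F): sum1=203, sum2=40
  after byte 2 (3B): sum1=7, sum2=47
  after byte 3 (95): sum1=156, sum2=203
  after byte 4 (9C): sum1=57, sum2=5
  after byte 5 (B6): sum1=239, sum2=244
Checksum = sum2·256 + sum1 = 244·256 + 239 = 62703 = 0xF4EF.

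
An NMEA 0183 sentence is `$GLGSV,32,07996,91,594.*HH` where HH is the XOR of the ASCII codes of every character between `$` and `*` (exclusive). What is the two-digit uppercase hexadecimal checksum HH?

67

XOR the ASCII codes of the payload characters:
  'G' = 0x47 → acc = 0x47
  'L' = 0x4C → acc = 0x0B
  'G' = 0x47 → acc = 0x4C
  'S' = 0x53 → acc = 0x1F
  'V' = 0x56 → acc = 0x49
  ',' = 0x2C → acc = 0x65
  '3' = 0x33 → acc = 0x56
  '2' = 0x32 → acc = 0x64
  ',' = 0x2C → acc = 0x48
  '0' = 0x30 → acc = 0x78
  '7' = 0x37 → acc = 0x4F
  '9' = 0x39 → acc = 0x76
  '9' = 0x39 → acc = 0x4F
  '6' = 0x36 → acc = 0x79
  ',' = 0x2C → acc = 0x55
  '9' = 0x39 → acc = 0x6C
  '1' = 0x31 → acc = 0x5D
  ',' = 0x2C → acc = 0x71
  '5' = 0x35 → acc = 0x44
  '9' = 0x39 → acc = 0x7D
  '4' = 0x34 → acc = 0x49
  '.' = 0x2E → acc = 0x67
Checksum = 0x67.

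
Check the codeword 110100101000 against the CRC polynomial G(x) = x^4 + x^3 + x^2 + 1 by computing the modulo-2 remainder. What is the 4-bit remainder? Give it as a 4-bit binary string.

1000

Modulo-2 division of 110100101000 by 11101:
  pos 0: 11010 XOR 11101 = 00111
  pos 2: 11101 XOR 11101 = 00000
Remainder = 1000 (nonzero — an error is detected).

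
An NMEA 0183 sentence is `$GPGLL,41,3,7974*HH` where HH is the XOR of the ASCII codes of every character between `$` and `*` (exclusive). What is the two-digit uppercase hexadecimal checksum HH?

47

XOR the ASCII codes of the payload characters:
  'G' = 0x47 → acc = 0x47
  'P' = 0x50 → acc = 0x17
  'G' = 0x47 → acc = 0x50
  'L' = 0x4C → acc = 0x1C
  'L' = 0x4C → acc = 0x50
  ',' = 0x2C → acc = 0x7C
  '4' = 0x34 → acc = 0x48
  '1' = 0x31 → acc = 0x79
  ',' = 0x2C → acc = 0x55
  '3' = 0x33 → acc = 0x66
  ',' = 0x2C → acc = 0x4A
  '7' = 0x37 → acc = 0x7D
  '9' = 0x39 → acc = 0x44
  '7' = 0x37 → acc = 0x73
  '4' = 0x34 → acc = 0x47
Checksum = 0x47.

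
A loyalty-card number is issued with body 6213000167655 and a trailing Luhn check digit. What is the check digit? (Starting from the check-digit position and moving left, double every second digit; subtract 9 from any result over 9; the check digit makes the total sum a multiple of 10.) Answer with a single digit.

Partial digits right→left: 5 5 6 7 6 1 0 0 0 3 1 2 6
Double every second digit counting from the check-digit position (so the 1st, 3rd, 5th, ... of the partial from the right).
  doubled (with −9 where >9): 1 3 3 0 0 2 3 → sum 12
  kept as-is: 5 7 1 0 3 2 → sum 18
Total = 12 + 18 = 30.
Check digit = (10 − (30 mod 10)) mod 10 = 0.

0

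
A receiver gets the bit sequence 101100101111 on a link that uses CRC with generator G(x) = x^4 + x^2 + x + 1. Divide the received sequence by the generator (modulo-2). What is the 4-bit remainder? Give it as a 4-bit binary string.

0000

Modulo-2 division of 101100101111 by 10111:
  pos 0: 10110 XOR 10111 = 00001
  pos 4: 10101 XOR 10111 = 00010
  pos 7: 10111 XOR 10111 = 00000
Remainder = 0000 (zero — the frame passes the CRC check).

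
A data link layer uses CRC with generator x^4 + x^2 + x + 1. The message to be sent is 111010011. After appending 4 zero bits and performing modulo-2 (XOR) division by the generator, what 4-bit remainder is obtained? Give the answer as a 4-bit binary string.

1010

Append 4 zeros: 1110100110000. Divide by 10111 (XOR where the leading bit is 1):
  pos 0: 11101 XOR 10111 = 01010
  pos 1: 10100 XOR 10111 = 00011
  pos 4: 11011 XOR 10111 = 01100
  pos 5: 11000 XOR 10111 = 01111
  pos 6: 11110 XOR 10111 = 01001
  pos 7: 10010 XOR 10111 = 00101
Remainder (last 4 bits) = 1010. This is the CRC / FCS.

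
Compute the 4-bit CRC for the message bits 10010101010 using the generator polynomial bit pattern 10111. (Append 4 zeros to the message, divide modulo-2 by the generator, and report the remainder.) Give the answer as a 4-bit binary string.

Append 4 zeros: 100101010100000. Divide by 10111 (XOR where the leading bit is 1):
  pos 0: 10010 XOR 10111 = 00101
  pos 2: 10110 XOR 10111 = 00001
  pos 6: 11010 XOR 10111 = 01101
  pos 7: 11010 XOR 10111 = 01101
  pos 8: 11010 XOR 10111 = 01101
  pos 9: 11010 XOR 10111 = 01101
  pos 10: 11010 XOR 10111 = 01101
Remainder (last 4 bits) = 1101. This is the CRC / FCS.

1101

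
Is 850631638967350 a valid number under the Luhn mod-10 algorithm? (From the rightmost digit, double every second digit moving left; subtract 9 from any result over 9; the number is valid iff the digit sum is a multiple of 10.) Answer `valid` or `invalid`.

invalid

From the right, keep odd positions and double even positions (subtract 9 from any doubled value over 9):
  doubled (positions 2,4,...): 1 5 9 6 2 3 1 → sum 27
  kept (positions 1,3,...): 0 3 6 8 6 3 0 8 → sum 34
Total = 61.
61 mod 10 = 1, so the number is invalid.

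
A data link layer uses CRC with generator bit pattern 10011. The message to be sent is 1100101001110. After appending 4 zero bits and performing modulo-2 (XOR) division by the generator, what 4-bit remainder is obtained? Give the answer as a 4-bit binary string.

Append 4 zeros: 11001010011100000. Divide by 10011 (XOR where the leading bit is 1):
  pos 0: 11001 XOR 10011 = 01010
  pos 1: 10100 XOR 10011 = 00111
  pos 3: 11110 XOR 10011 = 01101
  pos 4: 11010 XOR 10011 = 01001
  pos 5: 10011 XOR 10011 = 00000
  pos 10: 11000 XOR 10011 = 01011
  pos 11: 10110 XOR 10011 = 00101
Remainder (last 4 bits) = 1010. This is the CRC / FCS.

1010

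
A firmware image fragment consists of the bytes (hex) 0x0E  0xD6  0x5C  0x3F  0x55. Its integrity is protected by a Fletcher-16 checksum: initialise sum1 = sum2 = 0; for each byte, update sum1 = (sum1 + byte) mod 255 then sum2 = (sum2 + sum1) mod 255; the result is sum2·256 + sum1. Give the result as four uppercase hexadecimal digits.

8AD5

Running sums (mod 255):
  after byte 0 (0x0E): sum1=14, sum2=14
  after byte 1 (0xD6): sum1=228, sum2=242
  after byte 2 (0x5C): sum1=65, sum2=52
  after byte 3 (0x3F): sum1=128, sum2=180
  after byte 4 (0x55): sum1=213, sum2=138
Checksum = sum2·256 + sum1 = 138·256 + 213 = 35541 = 0x8AD5.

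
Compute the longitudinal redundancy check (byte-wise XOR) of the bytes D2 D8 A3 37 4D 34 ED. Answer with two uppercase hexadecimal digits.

0A

XOR the bytes together:
  start with 0xD2
  0xD2 ⊕ 0xD8 = 0x0A
  0x0A ⊕ 0xA3 = 0xA9
  0xA9 ⊕ 0x37 = 0x9E
  0x9E ⊕ 0x4D = 0xD3
  0xD3 ⊕ 0x34 = 0xE7
  0xE7 ⊕ 0xED = 0x0A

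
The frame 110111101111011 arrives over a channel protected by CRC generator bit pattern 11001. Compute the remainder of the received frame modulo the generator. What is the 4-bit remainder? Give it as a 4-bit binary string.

Modulo-2 division of 110111101111011 by 11001:
  pos 0: 11011 XOR 11001 = 00010
  pos 3: 10110 XOR 11001 = 01111
  pos 4: 11111 XOR 11001 = 00110
  pos 6: 11011 XOR 11001 = 00010
  pos 9: 10101 XOR 11001 = 01100
  pos 10: 11001 XOR 11001 = 00000
Remainder = 0000 (zero — the frame passes the CRC check).

0000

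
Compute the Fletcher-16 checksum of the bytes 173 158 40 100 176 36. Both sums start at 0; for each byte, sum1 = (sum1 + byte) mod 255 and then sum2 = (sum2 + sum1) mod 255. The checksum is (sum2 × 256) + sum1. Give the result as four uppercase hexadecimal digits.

7EAD

Running sums (mod 255):
  after byte 0 (173): sum1=173, sum2=173
  after byte 1 (158): sum1=76, sum2=249
  after byte 2 (40): sum1=116, sum2=110
  after byte 3 (100): sum1=216, sum2=71
  after byte 4 (176): sum1=137, sum2=208
  after byte 5 (36): sum1=173, sum2=126
Checksum = sum2·256 + sum1 = 126·256 + 173 = 32429 = 0x7EAD.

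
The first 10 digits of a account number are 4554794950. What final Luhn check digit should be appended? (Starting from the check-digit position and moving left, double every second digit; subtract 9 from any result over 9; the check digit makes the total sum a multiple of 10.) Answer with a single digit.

8

Partial digits right→left: 0 5 9 4 9 7 4 5 5 4
Double every second digit counting from the check-digit position (so the 1st, 3rd, 5th, ... of the partial from the right).
  doubled (with −9 where >9): 0 9 9 8 1 → sum 27
  kept as-is: 5 4 7 5 4 → sum 25
Total = 27 + 25 = 52.
Check digit = (10 − (52 mod 10)) mod 10 = 8.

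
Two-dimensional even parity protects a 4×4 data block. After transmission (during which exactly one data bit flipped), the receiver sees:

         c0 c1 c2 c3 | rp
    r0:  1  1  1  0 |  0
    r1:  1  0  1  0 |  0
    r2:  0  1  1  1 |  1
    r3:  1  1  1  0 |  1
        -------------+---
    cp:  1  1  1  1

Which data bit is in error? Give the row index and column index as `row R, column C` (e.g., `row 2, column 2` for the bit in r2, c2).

row 0, column 2

Recompute each row's even parity and compare to rp:
  r0: data parity 1, sent rp 0 → mismatch
  r1: data parity 0, sent rp 0 → ok
  r2: data parity 1, sent rp 1 → ok
  r3: data parity 1, sent rp 1 → ok
Recompute each column's even parity and compare to cp:
  c0: data parity 1, sent cp 1 → ok
  c1: data parity 1, sent cp 1 → ok
  c2: data parity 0, sent cp 1 → mismatch
  c3: data parity 1, sent cp 1 → ok
Exactly one row (r0) and one column (c2) fail → the flipped bit is at their intersection.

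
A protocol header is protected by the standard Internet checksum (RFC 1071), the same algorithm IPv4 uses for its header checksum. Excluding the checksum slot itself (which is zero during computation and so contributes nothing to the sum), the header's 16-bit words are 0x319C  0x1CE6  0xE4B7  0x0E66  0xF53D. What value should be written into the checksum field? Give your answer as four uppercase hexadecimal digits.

C921

One's-complement addition (fold any carry out of bit 15 back into bit 0):
  0x319C + 0x1CE6 = 0x04E82
  0x4E82 + 0xE4B7 = 0x13339 → wrap carry → 0x333A
  0x333A + 0x0E66 = 0x041A0
  0x41A0 + 0xF53D = 0x136DD → wrap carry → 0x36DE
One's-complement sum = 0x36DE.
Checksum = ~0x36DE & 0xFFFF = 0xC921.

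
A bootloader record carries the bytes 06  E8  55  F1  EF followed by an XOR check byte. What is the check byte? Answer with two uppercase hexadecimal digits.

XOR the bytes together:
  start with 0x06
  0x06 ⊕ 0xE8 = 0xEE
  0xEE ⊕ 0x55 = 0xBB
  0xBB ⊕ 0xF1 = 0x4A
  0x4A ⊕ 0xEF = 0xA5

A5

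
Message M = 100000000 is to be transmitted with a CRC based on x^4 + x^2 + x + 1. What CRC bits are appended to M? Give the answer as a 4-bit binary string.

Append 4 zeros: 1000000000000. Divide by 10111 (XOR where the leading bit is 1):
  pos 0: 10000 XOR 10111 = 00111
  pos 2: 11100 XOR 10111 = 01011
  pos 3: 10110 XOR 10111 = 00001
  pos 7: 10000 XOR 10111 = 00111
Remainder (last 4 bits) = 1110. This is the CRC / FCS.

1110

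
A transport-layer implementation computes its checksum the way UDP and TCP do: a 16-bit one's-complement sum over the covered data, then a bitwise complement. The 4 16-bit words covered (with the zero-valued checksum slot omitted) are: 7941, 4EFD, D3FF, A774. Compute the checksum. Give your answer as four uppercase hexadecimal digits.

One's-complement addition (fold any carry out of bit 15 back into bit 0):
  0x7941 + 0x4EFD = 0x0C83E
  0xC83E + 0xD3FF = 0x19C3D → wrap carry → 0x9C3E
  0x9C3E + 0xA774 = 0x143B2 → wrap carry → 0x43B3
One's-complement sum = 0x43B3.
Checksum = ~0x43B3 & 0xFFFF = 0xBC4C.

BC4C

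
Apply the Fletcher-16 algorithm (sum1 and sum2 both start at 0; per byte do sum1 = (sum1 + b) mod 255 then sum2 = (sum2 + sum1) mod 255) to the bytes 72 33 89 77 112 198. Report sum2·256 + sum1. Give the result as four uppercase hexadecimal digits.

Running sums (mod 255):
  after byte 0 (72): sum1=72, sum2=72
  after byte 1 (33): sum1=105, sum2=177
  after byte 2 (89): sum1=194, sum2=116
  after byte 3 (77): sum1=16, sum2=132
  after byte 4 (112): sum1=128, sum2=5
  after byte 5 (198): sum1=71, sum2=76
Checksum = sum2·256 + sum1 = 76·256 + 71 = 19527 = 0x4C47.

4C47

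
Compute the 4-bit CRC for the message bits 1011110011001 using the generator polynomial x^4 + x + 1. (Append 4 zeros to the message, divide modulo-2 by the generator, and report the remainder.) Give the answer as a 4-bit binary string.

1010

Append 4 zeros: 10111100110010000. Divide by 10011 (XOR where the leading bit is 1):
  pos 0: 10111 XOR 10011 = 00100
  pos 2: 10010 XOR 10011 = 00001
  pos 6: 10110 XOR 10011 = 00101
  pos 8: 10101 XOR 10011 = 00110
  pos 10: 11000 XOR 10011 = 01011
  pos 11: 10110 XOR 10011 = 00101
Remainder (last 4 bits) = 1010. This is the CRC / FCS.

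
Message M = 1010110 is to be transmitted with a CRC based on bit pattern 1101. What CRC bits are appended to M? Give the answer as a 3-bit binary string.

Append 3 zeros: 1010110000. Divide by 1101 (XOR where the leading bit is 1):
  pos 0: 1010 XOR 1101 = 0111
  pos 1: 1111 XOR 1101 = 0010
  pos 3: 1010 XOR 1101 = 0111
  pos 4: 1110 XOR 1101 = 0011
  pos 6: 1100 XOR 1101 = 0001
Remainder (last 3 bits) = 001. This is the CRC / FCS.

001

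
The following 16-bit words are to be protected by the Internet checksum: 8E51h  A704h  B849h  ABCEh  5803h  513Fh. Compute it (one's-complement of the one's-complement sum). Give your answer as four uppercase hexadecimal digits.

BD4E

One's-complement addition (fold any carry out of bit 15 back into bit 0):
  0x8E51 + 0xA704 = 0x13555 → wrap carry → 0x3556
  0x3556 + 0xB849 = 0x0ED9F
  0xED9F + 0xABCE = 0x1996D → wrap carry → 0x996E
  0x996E + 0x5803 = 0x0F171
  0xF171 + 0x513F = 0x142B0 → wrap carry → 0x42B1
One's-complement sum = 0x42B1.
Checksum = ~0x42B1 & 0xFFFF = 0xBD4E.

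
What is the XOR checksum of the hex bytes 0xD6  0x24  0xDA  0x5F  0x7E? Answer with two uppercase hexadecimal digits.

09

XOR the bytes together:
  start with 0xD6
  0xD6 ⊕ 0x24 = 0xF2
  0xF2 ⊕ 0xDA = 0x28
  0x28 ⊕ 0x5F = 0x77
  0x77 ⊕ 0x7E = 0x09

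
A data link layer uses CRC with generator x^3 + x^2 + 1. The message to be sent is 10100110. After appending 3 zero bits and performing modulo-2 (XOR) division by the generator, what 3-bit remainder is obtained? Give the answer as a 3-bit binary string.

011

Append 3 zeros: 10100110000. Divide by 1101 (XOR where the leading bit is 1):
  pos 0: 1010 XOR 1101 = 0111
  pos 1: 1110 XOR 1101 = 0011
  pos 3: 1111 XOR 1101 = 0010
  pos 5: 1000 XOR 1101 = 0101
  pos 6: 1010 XOR 1101 = 0111
  pos 7: 1110 XOR 1101 = 0011
Remainder (last 3 bits) = 011. This is the CRC / FCS.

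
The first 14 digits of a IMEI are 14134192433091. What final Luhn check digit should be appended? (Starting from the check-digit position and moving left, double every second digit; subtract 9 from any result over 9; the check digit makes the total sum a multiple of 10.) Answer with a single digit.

Partial digits right→left: 1 9 0 3 3 4 2 9 1 4 3 1 4 1
Double every second digit counting from the check-digit position (so the 1st, 3rd, 5th, ... of the partial from the right).
  doubled (with −9 where >9): 2 0 6 4 2 6 8 → sum 28
  kept as-is: 9 3 4 9 4 1 1 → sum 31
Total = 28 + 31 = 59.
Check digit = (10 − (59 mod 10)) mod 10 = 1.

1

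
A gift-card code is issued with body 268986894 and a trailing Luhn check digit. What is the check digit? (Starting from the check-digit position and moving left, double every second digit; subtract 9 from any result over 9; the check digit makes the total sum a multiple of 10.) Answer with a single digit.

7

Partial digits right→left: 4 9 8 6 8 9 8 6 2
Double every second digit counting from the check-digit position (so the 1st, 3rd, 5th, ... of the partial from the right).
  doubled (with −9 where >9): 8 7 7 7 4 → sum 33
  kept as-is: 9 6 9 6 → sum 30
Total = 33 + 30 = 63.
Check digit = (10 − (63 mod 10)) mod 10 = 7.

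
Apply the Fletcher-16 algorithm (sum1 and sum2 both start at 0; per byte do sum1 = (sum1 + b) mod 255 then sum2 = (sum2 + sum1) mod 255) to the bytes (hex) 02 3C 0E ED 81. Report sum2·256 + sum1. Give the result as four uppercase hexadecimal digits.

82BB

Running sums (mod 255):
  after byte 0 (02): sum1=2, sum2=2
  after byte 1 (3C): sum1=62, sum2=64
  after byte 2 (0E): sum1=76, sum2=140
  after byte 3 (ED): sum1=58, sum2=198
  after byte 4 (81): sum1=187, sum2=130
Checksum = sum2·256 + sum1 = 130·256 + 187 = 33467 = 0x82BB.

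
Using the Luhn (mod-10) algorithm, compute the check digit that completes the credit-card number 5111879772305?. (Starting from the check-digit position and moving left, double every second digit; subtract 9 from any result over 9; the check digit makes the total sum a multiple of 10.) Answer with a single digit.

Partial digits right→left: 5 0 3 2 7 7 9 7 8 1 1 1 5
Double every second digit counting from the check-digit position (so the 1st, 3rd, 5th, ... of the partial from the right).
  doubled (with −9 where >9): 1 6 5 9 7 2 1 → sum 31
  kept as-is: 0 2 7 7 1 1 → sum 18
Total = 31 + 18 = 49.
Check digit = (10 − (49 mod 10)) mod 10 = 1.

1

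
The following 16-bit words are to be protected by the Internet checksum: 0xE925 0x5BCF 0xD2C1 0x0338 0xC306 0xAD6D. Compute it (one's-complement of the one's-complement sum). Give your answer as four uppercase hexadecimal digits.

One's-complement addition (fold any carry out of bit 15 back into bit 0):
  0xE925 + 0x5BCF = 0x144F4 → wrap carry → 0x44F5
  0x44F5 + 0xD2C1 = 0x117B6 → wrap carry → 0x17B7
  0x17B7 + 0x0338 = 0x01AEF
  0x1AEF + 0xC306 = 0x0DDF5
  0xDDF5 + 0xAD6D = 0x18B62 → wrap carry → 0x8B63
One's-complement sum = 0x8B63.
Checksum = ~0x8B63 & 0xFFFF = 0x749C.

749C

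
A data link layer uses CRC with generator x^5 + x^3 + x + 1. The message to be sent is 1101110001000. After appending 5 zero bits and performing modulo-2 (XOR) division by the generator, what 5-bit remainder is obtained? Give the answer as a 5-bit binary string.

Append 5 zeros: 110111000100000000. Divide by 101011 (XOR where the leading bit is 1):
  pos 0: 110111 XOR 101011 = 011100
  pos 1: 111000 XOR 101011 = 010011
  pos 2: 100110 XOR 101011 = 001101
  pos 4: 110101 XOR 101011 = 011110
  pos 5: 111100 XOR 101011 = 010111
  pos 6: 101110 XOR 101011 = 000101
  pos 9: 101000 XOR 101011 = 000011
Remainder (last 5 bits) = 11000. This is the CRC / FCS.

11000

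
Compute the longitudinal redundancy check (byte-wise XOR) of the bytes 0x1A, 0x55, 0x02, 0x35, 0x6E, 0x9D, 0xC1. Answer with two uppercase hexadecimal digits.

4A

XOR the bytes together:
  start with 0x1A
  0x1A ⊕ 0x55 = 0x4F
  0x4F ⊕ 0x02 = 0x4D
  0x4D ⊕ 0x35 = 0x78
  0x78 ⊕ 0x6E = 0x16
  0x16 ⊕ 0x9D = 0x8B
  0x8B ⊕ 0xC1 = 0x4A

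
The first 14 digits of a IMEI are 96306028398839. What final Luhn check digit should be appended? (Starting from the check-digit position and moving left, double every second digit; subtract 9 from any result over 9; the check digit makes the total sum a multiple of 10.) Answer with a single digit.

Partial digits right→left: 9 3 8 8 9 3 8 2 0 6 0 3 6 9
Double every second digit counting from the check-digit position (so the 1st, 3rd, 5th, ... of the partial from the right).
  doubled (with −9 where >9): 9 7 9 7 0 0 3 → sum 35
  kept as-is: 3 8 3 2 6 3 9 → sum 34
Total = 35 + 34 = 69.
Check digit = (10 − (69 mod 10)) mod 10 = 1.

1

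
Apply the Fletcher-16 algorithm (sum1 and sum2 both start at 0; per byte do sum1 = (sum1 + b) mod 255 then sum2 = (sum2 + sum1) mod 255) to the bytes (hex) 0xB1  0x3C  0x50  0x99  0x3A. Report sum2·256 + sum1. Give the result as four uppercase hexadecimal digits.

Running sums (mod 255):
  after byte 0 (0xB1): sum1=177, sum2=177
  after byte 1 (0x3C): sum1=237, sum2=159
  after byte 2 (0x50): sum1=62, sum2=221
  after byte 3 (0x99): sum1=215, sum2=181
  after byte 4 (0x3A): sum1=18, sum2=199
Checksum = sum2·256 + sum1 = 199·256 + 18 = 50962 = 0xC712.

C712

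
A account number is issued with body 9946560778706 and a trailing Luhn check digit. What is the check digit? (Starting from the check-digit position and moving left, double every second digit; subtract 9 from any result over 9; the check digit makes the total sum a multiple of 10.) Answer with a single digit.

Partial digits right→left: 6 0 7 8 7 7 0 6 5 6 4 9 9
Double every second digit counting from the check-digit position (so the 1st, 3rd, 5th, ... of the partial from the right).
  doubled (with −9 where >9): 3 5 5 0 1 8 9 → sum 31
  kept as-is: 0 8 7 6 6 9 → sum 36
Total = 31 + 36 = 67.
Check digit = (10 − (67 mod 10)) mod 10 = 3.

3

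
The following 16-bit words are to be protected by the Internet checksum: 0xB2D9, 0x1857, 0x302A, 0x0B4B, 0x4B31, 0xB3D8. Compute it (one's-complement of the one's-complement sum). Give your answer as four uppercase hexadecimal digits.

FA4F

One's-complement addition (fold any carry out of bit 15 back into bit 0):
  0xB2D9 + 0x1857 = 0x0CB30
  0xCB30 + 0x302A = 0x0FB5A
  0xFB5A + 0x0B4B = 0x106A5 → wrap carry → 0x06A6
  0x06A6 + 0x4B31 = 0x051D7
  0x51D7 + 0xB3D8 = 0x105AF → wrap carry → 0x05B0
One's-complement sum = 0x05B0.
Checksum = ~0x05B0 & 0xFFFF = 0xFA4F.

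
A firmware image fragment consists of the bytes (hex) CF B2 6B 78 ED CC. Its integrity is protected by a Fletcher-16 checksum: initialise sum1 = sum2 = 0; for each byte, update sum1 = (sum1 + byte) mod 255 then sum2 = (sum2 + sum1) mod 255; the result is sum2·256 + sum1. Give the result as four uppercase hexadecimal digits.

1C21

Running sums (mod 255):
  after byte 0 (CF): sum1=207, sum2=207
  after byte 1 (B2): sum1=130, sum2=82
  after byte 2 (6B): sum1=237, sum2=64
  after byte 3 (78): sum1=102, sum2=166
  after byte 4 (ED): sum1=84, sum2=250
  after byte 5 (CC): sum1=33, sum2=28
Checksum = sum2·256 + sum1 = 28·256 + 33 = 7201 = 0x1C21.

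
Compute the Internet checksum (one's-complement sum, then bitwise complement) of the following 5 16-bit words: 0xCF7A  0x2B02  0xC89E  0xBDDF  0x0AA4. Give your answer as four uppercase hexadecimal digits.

One's-complement addition (fold any carry out of bit 15 back into bit 0):
  0xCF7A + 0x2B02 = 0x0FA7C
  0xFA7C + 0xC89E = 0x1C31A → wrap carry → 0xC31B
  0xC31B + 0xBDDF = 0x180FA → wrap carry → 0x80FB
  0x80FB + 0x0AA4 = 0x08B9F
One's-complement sum = 0x8B9F.
Checksum = ~0x8B9F & 0xFFFF = 0x7460.

7460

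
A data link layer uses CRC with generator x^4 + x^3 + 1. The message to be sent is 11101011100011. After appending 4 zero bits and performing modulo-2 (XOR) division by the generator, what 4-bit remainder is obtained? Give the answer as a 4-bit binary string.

Append 4 zeros: 111010111000110000. Divide by 11001 (XOR where the leading bit is 1):
  pos 0: 11101 XOR 11001 = 00100
  pos 2: 10001 XOR 11001 = 01000
  pos 3: 10001 XOR 11001 = 01000
  pos 4: 10001 XOR 11001 = 01000
  pos 5: 10000 XOR 11001 = 01001
  pos 6: 10010 XOR 11001 = 01011
  pos 7: 10110 XOR 11001 = 01111
  pos 8: 11111 XOR 11001 = 00110
  pos 10: 11010 XOR 11001 = 00011
  pos 13: 11000 XOR 11001 = 00001
Remainder (last 4 bits) = 0001. This is the CRC / FCS.

0001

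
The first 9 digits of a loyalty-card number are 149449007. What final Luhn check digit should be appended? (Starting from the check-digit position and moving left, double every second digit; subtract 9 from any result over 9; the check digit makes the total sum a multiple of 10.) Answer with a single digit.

9

Partial digits right→left: 7 0 0 9 4 4 9 4 1
Double every second digit counting from the check-digit position (so the 1st, 3rd, 5th, ... of the partial from the right).
  doubled (with −9 where >9): 5 0 8 9 2 → sum 24
  kept as-is: 0 9 4 4 → sum 17
Total = 24 + 17 = 41.
Check digit = (10 − (41 mod 10)) mod 10 = 9.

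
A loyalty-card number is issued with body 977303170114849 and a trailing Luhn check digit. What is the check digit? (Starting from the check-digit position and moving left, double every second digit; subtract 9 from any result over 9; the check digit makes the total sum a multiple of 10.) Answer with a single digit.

Partial digits right→left: 9 4 8 4 1 1 0 7 1 3 0 3 7 7 9
Double every second digit counting from the check-digit position (so the 1st, 3rd, 5th, ... of the partial from the right).
  doubled (with −9 where >9): 9 7 2 0 2 0 5 9 → sum 34
  kept as-is: 4 4 1 7 3 3 7 → sum 29
Total = 34 + 29 = 63.
Check digit = (10 − (63 mod 10)) mod 10 = 7.

7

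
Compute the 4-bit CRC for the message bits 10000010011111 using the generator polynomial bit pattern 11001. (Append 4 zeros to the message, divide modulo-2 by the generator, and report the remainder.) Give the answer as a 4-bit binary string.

Append 4 zeros: 100000100111110000. Divide by 11001 (XOR where the leading bit is 1):
  pos 0: 10000 XOR 11001 = 01001
  pos 1: 10010 XOR 11001 = 01011
  pos 2: 10111 XOR 11001 = 01110
  pos 3: 11100 XOR 11001 = 00101
  pos 5: 10101 XOR 11001 = 01100
  pos 6: 11001 XOR 11001 = 00000
  pos 11: 11100 XOR 11001 = 00101
  pos 13: 10100 XOR 11001 = 01101
Remainder (last 4 bits) = 1101. This is the CRC / FCS.

1101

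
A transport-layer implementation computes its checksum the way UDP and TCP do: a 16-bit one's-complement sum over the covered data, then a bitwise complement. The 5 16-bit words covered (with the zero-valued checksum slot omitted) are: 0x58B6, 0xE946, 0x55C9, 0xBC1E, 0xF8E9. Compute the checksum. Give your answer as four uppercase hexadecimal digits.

B330

One's-complement addition (fold any carry out of bit 15 back into bit 0):
  0x58B6 + 0xE946 = 0x141FC → wrap carry → 0x41FD
  0x41FD + 0x55C9 = 0x097C6
  0x97C6 + 0xBC1E = 0x153E4 → wrap carry → 0x53E5
  0x53E5 + 0xF8E9 = 0x14CCE → wrap carry → 0x4CCF
One's-complement sum = 0x4CCF.
Checksum = ~0x4CCF & 0xFFFF = 0xB330.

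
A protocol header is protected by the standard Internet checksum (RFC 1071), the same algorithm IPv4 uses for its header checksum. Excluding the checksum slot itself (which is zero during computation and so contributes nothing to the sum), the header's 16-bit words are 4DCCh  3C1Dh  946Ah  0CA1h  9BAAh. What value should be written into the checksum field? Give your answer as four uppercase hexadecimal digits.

3960

One's-complement addition (fold any carry out of bit 15 back into bit 0):
  0x4DCC + 0x3C1D = 0x089E9
  0x89E9 + 0x946A = 0x11E53 → wrap carry → 0x1E54
  0x1E54 + 0x0CA1 = 0x02AF5
  0x2AF5 + 0x9BAA = 0x0C69F
One's-complement sum = 0xC69F.
Checksum = ~0xC69F & 0xFFFF = 0x3960.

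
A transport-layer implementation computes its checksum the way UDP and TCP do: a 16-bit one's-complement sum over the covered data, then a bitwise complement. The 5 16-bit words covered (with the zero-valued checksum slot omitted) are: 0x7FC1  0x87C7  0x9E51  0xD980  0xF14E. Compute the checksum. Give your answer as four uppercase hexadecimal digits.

8F55

One's-complement addition (fold any carry out of bit 15 back into bit 0):
  0x7FC1 + 0x87C7 = 0x10788 → wrap carry → 0x0789
  0x0789 + 0x9E51 = 0x0A5DA
  0xA5DA + 0xD980 = 0x17F5A → wrap carry → 0x7F5B
  0x7F5B + 0xF14E = 0x170A9 → wrap carry → 0x70AA
One's-complement sum = 0x70AA.
Checksum = ~0x70AA & 0xFFFF = 0x8F55.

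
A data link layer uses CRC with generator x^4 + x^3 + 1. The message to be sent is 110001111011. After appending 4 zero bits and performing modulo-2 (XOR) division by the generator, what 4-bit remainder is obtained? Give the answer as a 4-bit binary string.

1001

Append 4 zeros: 1100011110110000. Divide by 11001 (XOR where the leading bit is 1):
  pos 0: 11000 XOR 11001 = 00001
  pos 4: 11111 XOR 11001 = 00110
  pos 6: 11001 XOR 11001 = 00000
  pos 11: 10000 XOR 11001 = 01001
Remainder (last 4 bits) = 1001. This is the CRC / FCS.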